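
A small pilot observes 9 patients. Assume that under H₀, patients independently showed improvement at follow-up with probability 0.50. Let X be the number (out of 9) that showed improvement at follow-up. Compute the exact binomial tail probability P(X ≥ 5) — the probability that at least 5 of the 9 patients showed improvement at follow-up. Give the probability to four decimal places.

P = 0.5000

X is binomial with n = 9 and p = 0.50.
P(X ≥ 5) = Σ_{j=5}^{9} C(9,j)·0.50^j·0.50^{9−j}.
= 0.246094 + 0.164062 + 0.070312 + 0.017578 + 0.001953 = 0.5000.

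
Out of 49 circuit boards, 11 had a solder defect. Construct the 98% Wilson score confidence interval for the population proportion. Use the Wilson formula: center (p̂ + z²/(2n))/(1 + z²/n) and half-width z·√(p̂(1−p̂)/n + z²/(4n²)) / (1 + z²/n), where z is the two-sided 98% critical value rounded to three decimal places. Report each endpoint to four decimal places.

(0.1175, 0.3863)

p̂ = 11/49 = 0.22449; z = 2.326, so z² = 5.410276.
Denominator 1 + z²/n = 1 + 5.410276/49 = 1.110414.
Center = (0.22449 + 0.055207)/1.110414 = 0.25189.
Radicand: p̂(1−p̂)/n + z²/(4n²) = 0.003552941 + 0.000563336 = 0.004116277.
Half-width = z·√(radicand)/denom = 2.326·0.064158/1.110414 = 0.13439.
CI: 0.25189 ± 0.13439 = (0.1175, 0.3863).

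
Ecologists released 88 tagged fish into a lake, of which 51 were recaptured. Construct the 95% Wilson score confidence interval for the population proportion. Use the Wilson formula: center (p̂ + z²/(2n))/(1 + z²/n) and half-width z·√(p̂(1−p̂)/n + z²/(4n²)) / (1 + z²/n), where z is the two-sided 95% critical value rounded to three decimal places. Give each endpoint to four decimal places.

(0.4752, 0.6772)

p̂ = 51/88 = 0.57955; z = 1.960, so z² = 3.841600.
1 + z²/n = 1.043655.
Adjusted center: (0.57955 + z²/(2n))/1.043655 = 0.57622.
Radicand: p̂(1−p̂)/n + z²/(4n²) = 0.002769006 + 0.000124019 = 0.002893025.
Half-width = 1.960·√0.002893025/1.043655 = 0.10101.
CI: 0.57622 ± 0.10101 = (0.4752, 0.6772).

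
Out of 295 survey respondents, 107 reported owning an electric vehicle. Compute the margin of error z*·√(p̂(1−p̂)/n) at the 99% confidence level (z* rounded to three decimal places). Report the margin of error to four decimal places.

ME = 0.0721

Sample proportion p̂ = 107/295 = 0.36271.
SE(p̂) = √(0.36271·0.63729/295) = 0.027992.
For 99% confidence, z* = 2.576.
ME = 2.576·0.027992 = 0.0721.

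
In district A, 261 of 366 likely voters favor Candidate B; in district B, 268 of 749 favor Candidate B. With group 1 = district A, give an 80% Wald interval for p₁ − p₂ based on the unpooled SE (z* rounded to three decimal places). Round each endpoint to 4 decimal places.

p̂₁ = 0.71311, p̂₂ = 0.35781, so the observed difference is 0.35530.
SE = √(0.000558967 + 0.000306785) = √0.000865752 = 0.029424.
The 80% critical value is z* = 1.282. Margin of error = 0.03772.
Interval: 0.35530 ± 0.03772 → (0.3176, 0.3930).

(0.3176, 0.3930)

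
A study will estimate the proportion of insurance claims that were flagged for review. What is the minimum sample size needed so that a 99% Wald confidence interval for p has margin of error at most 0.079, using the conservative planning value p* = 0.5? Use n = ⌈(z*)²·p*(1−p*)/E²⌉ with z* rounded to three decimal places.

n = 266

The 99% critical value is z* = 2.576.
p*(1−p*) = 0.2500.
(z*)²·p*(1−p*)/E² = 6.635776·0.2500/0.006241 = 265.814.
Rounding up, n = 266.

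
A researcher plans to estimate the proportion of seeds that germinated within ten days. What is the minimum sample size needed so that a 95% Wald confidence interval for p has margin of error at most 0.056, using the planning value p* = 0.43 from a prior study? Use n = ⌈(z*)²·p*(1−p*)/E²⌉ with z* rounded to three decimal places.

z* = 1.960 at the 95% level.
p*(1−p*) = 0.43·0.57 = 0.2451.
Required n before rounding: 3.841600 × 0.2451 / 0.056² = 300.247.
Rounding up, n = 301.

n = 301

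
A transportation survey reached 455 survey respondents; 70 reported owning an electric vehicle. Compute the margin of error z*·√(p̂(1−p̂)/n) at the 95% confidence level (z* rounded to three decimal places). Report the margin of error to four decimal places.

ME = 0.0332

The sample proportion is 70/455 = 0.15385.
SE(p̂) = √(0.15385·0.84615/455) = 0.016915.
The 95% critical value is z* = 1.960.
So ME = 0.0332.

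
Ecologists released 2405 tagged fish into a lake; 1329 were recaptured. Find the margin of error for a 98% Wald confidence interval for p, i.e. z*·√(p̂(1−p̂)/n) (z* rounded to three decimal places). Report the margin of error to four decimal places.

The sample proportion is 1329/2405 = 0.55260.
Standard error of p̂: √(0.247233/2405) = √0.000102800 = 0.010139.
For 98% confidence, z* = 2.326.
So ME = 0.0236.

ME = 0.0236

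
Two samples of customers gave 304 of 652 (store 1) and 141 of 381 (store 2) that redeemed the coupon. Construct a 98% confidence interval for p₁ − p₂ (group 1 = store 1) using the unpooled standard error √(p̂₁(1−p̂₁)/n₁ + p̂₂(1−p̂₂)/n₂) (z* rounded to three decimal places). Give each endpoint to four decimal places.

(0.0229, 0.1695)

p̂₁ = 0.46626, p̂₂ = 0.37008, so the observed difference is 0.09618.
Unpooled SE = √(p̂₁(1−p̂₁)/n₁ + p̂₂(1−p̂₂)/n₂) = √(0.000381689 + 0.000611865) = 0.031521.
For 98% confidence, z* = 2.326. Margin = 2.326·0.031521 = 0.07332.
So the interval runs from 0.0229 to 0.1695.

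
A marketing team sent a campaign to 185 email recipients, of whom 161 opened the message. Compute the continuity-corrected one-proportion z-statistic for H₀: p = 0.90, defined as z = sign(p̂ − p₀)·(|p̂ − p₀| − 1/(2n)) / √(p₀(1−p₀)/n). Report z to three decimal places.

The sample proportion is 161/185 = 0.87027. p̂ − p₀ = -0.029730.
Continuity correction 1/(2n) = 1/370 = 0.002703.
Corrected numerator: |-0.029730| − 0.002703 = 0.027027.
Under H₀, SE = √(p₀(1−p₀)/n) = √(0.90·0.10/185) = √0.000486486 = 0.022056.
z = −0.027027/0.022056 = -1.225.

z = -1.225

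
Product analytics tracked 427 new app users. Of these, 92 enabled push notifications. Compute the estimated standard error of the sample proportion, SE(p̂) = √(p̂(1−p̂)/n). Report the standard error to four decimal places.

The sample proportion is 92/427 = 0.21546.
p̂(1−p̂) = 0.169037.
Dividing by n and taking the root: √0.000395871 = 0.0199.

SE = 0.0199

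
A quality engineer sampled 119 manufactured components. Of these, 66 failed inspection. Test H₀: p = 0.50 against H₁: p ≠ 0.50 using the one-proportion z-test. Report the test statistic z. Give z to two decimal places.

The sample proportion is 66/119 = 0.55462.
Under H₀, SE = √(p₀(1−p₀)/n) = √(0.50·0.50/119) = √0.002100840 = 0.045835.
Test statistic: z = 0.05462/0.045835 = 1.19.

z = 1.19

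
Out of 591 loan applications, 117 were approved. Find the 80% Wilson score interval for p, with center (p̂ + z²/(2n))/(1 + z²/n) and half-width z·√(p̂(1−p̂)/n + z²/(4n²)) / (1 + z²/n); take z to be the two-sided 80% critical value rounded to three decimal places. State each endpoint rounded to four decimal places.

(0.1778, 0.2198)

Here p̂ = 117/591 = 0.19797 and z = 1.282 (z² = 1.643524).
1 + z²/n = 1.002781.
Center = (0.19797 + 0.001390)/1.002781 = 0.19881.
Radicand: p̂(1−p̂)/n + z²/(4n²) = 0.000268659 + 0.000001176 = 0.000269835.
Half-width = 1.282·√0.000269835/1.002781 = 0.02100.
Interval: 0.19881 ± 0.02100 → (0.1778, 0.2198).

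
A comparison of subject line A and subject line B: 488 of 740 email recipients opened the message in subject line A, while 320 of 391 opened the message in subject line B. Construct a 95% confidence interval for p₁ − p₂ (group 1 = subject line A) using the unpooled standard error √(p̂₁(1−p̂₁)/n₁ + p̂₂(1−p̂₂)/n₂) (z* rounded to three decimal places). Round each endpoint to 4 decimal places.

(-0.2102, -0.1077)

p̂₁ = 488/740 = 0.65946, p̂₂ = 320/391 = 0.81841; p̂₁ − p̂₂ = -0.15895.
Unpooled SE = √(p̂₁(1−p̂₁)/n₁ + p̂₂(1−p̂₂)/n₂) = √(0.000303477 + 0.000380083) = 0.026145.
The 95% critical value is z* = 1.960. Margin = 1.960·0.026145 = 0.05124.
CI: -0.15895 ± 0.05124 = (-0.2102, -0.1077).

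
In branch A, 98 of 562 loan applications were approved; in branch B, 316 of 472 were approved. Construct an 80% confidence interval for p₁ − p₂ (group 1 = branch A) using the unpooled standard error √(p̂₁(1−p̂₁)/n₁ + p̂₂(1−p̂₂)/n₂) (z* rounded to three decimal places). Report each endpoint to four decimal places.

p̂₁ = 98/562 = 0.17438, p̂₂ = 316/472 = 0.66949; p̂₁ − p̂₂ = -0.49511.
SE = √(0.000256174 + 0.000468798) = √0.000724972 = 0.026925.
For 80% confidence, z* = 1.282. Margin of error = 0.03452.
So the interval runs from -0.5296 to -0.4606.

(-0.5296, -0.4606)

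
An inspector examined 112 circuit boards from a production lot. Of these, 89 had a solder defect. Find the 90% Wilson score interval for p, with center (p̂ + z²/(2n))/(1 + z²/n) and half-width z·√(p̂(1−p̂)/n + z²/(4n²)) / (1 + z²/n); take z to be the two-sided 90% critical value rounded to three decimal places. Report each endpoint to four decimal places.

(0.7253, 0.8501)

p̂ = 89/112 = 0.79464; z = 1.645, so z² = 2.706025.
1 + z²/n = 1.024161.
Adjusted center: (0.79464 + z²/(2n))/1.024161 = 0.78769.
Radicand: p̂(1−p̂)/n + z²/(4n²) = 0.001457014 + 0.000053931 = 0.001510945.
Half-width = 1.645·√0.001510945/1.024161 = 0.06243.
So the interval runs from 0.7253 to 0.8501.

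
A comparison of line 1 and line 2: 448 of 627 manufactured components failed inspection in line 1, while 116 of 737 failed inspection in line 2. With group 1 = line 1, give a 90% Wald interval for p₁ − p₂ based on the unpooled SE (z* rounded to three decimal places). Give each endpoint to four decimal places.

p̂₁ = 448/627 = 0.71451, p̂₂ = 116/737 = 0.15739; p̂₁ − p̂₂ = 0.55712.
Unpooled SE = √(p̂₁(1−p̂₁)/n₁ + p̂₂(1−p̂₂)/n₂) = √(0.000325333 + 0.000179948) = 0.022478.
The 90% critical value is z* = 1.645. Margin = 1.645·0.022478 = 0.03698.
So the interval runs from 0.5201 to 0.5941.

(0.5201, 0.5941)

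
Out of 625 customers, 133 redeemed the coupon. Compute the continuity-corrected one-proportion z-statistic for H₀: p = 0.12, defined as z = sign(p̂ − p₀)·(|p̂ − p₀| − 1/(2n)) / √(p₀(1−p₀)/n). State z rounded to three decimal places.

p̂ = 133/625 = 0.21280. p̂ − p₀ = 0.092800.
1/(2n) = 0.000800.
Corrected numerator: |0.092800| − 0.000800 = 0.092000.
Null standard error: √(0.12·0.88/625) = √0.000168960 = 0.012998.
z = (+)0.092000/0.012998 = 7.078.

z = 7.078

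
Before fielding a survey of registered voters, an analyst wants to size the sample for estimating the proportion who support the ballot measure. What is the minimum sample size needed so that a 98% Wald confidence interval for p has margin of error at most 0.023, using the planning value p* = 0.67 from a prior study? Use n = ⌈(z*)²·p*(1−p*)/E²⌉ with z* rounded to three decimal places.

For 98% confidence, z* = 2.326.
p*(1−p*) = 0.2211.
(z*)²·p*(1−p*)/E² = 5.410276·0.2211/0.000529 = 2261.270.
⌈2261.270⌉ = 2262.

n = 2262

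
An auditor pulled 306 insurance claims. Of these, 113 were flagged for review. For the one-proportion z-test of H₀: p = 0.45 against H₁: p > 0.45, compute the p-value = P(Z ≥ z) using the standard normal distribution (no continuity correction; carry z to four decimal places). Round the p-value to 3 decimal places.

p-value = 0.998

With x = 113 successes in n = 306, p̂ = 0.36928.
Under H₀, SE = √(p₀(1−p₀)/n) = √(0.45·0.55/306) = √0.000808824 = 0.028440.
Test statistic (full precision, shown to 4 dp): z = (113/306 − 0.45)/SE₀ ≈ -2.8382.
From the standard normal, P(Z ≥ z) = 0.998.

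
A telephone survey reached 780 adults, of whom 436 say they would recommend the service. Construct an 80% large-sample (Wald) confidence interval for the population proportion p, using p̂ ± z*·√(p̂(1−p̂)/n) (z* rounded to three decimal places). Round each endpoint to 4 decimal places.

The sample proportion is 436/780 = 0.55897.
Standard error of p̂: √(0.246522/780) = √0.000316054 = 0.017778.
For 80% confidence, z* = 1.282.
Margin of error: 1.282 × 0.017778 = 0.02279.
CI: 0.55897 ± 0.02279 = (0.5362, 0.5818).

(0.5362, 0.5818)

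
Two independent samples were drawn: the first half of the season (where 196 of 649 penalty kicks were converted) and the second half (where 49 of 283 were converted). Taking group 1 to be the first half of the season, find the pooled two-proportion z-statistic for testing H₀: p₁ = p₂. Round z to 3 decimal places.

z = 4.109

Sample proportions: p̂₁ = 196/649 = 0.30200 and p̂₂ = 49/283 = 0.17314.
Pooled p̂ = (196+49)/(649+283) = 245/932 = 0.26288.
Pooled SE = √[0.1937720·0.00507440] ≈ 0.031357.
z = (p̂₁ − p̂₂)/SE = (0.30200 − 0.17314)/0.031357 = 0.12886/0.031357 = 4.109.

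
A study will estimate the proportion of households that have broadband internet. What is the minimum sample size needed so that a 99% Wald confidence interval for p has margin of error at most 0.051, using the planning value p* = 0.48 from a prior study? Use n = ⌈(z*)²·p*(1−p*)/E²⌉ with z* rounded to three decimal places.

n = 637

The 99% critical value is z* = 2.576.
p*(1−p*) = 0.48·0.52 = 0.2496.
(z*)²·p*(1−p*)/E² = 6.635776·0.2496/0.002601 = 636.790.
Rounding up, n = 637.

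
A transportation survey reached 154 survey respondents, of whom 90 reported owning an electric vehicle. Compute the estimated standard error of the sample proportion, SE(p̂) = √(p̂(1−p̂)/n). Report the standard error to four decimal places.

p̂ = 90/154 = 0.58442.
p̂(1−p̂) = 0.58442·0.41558 = 0.242873.
SE = √(0.242873/154) = 0.0397.

SE = 0.0397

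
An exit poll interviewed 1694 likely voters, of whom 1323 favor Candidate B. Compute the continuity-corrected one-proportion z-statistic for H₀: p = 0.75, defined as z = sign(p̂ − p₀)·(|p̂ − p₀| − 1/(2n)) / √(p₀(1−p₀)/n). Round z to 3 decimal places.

z = 2.918

Sample proportion p̂ = 1323/1694 = 0.78099. p̂ − p₀ = 0.030992.
1/(2n) = 0.000295.
Corrected numerator: |0.030992| − 0.000295 = 0.030697.
SE₀ = √(0.75·0.25/1694) = 0.010521.
z = +0.030697/0.010521 = 2.918.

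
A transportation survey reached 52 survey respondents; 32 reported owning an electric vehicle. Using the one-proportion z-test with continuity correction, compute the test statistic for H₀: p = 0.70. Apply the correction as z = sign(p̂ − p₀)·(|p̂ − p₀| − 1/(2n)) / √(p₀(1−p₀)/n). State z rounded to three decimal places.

With x = 32 successes in n = 52, p̂ = 0.61538. p̂ − p₀ = -0.084615.
Continuity correction 1/(2n) = 1/104 = 0.009615.
Corrected numerator: |-0.084615| − 0.009615 = 0.075000.
Under H₀, SE = √(p₀(1−p₀)/n) = √(0.70·0.30/52) = √0.004038462 = 0.063549.
z = (−)0.075000/0.063549 = -1.180.

z = -1.180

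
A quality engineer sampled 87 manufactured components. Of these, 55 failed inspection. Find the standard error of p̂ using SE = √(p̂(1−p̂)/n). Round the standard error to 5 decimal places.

Sample proportion p̂ = 55/87 = 0.63218.
p̂(1−p̂) = 0.63218·0.36782 = 0.232528.
Dividing by n and taking the root: √0.002672736 = 0.05170.

SE = 0.05170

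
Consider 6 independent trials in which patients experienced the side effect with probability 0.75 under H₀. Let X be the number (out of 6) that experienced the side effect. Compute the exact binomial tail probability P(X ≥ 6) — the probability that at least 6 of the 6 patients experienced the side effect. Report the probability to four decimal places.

P = 0.1780

X ~ Binomial(n=6, p=0.75).
P(X ≥ 6) = C(6,6)·0.75^6·0.25^0.
= 0.177979 = 0.1780.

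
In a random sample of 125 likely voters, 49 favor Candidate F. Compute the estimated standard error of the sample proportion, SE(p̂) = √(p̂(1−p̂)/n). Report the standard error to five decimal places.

The sample proportion is 49/125 = 0.39200.
p̂(1−p̂) = 0.238336.
Dividing by n and taking the root: √0.001906688 = 0.04367.

SE = 0.04367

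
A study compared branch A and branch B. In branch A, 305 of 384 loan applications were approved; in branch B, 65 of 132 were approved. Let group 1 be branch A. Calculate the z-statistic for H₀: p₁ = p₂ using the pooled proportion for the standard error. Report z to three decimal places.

z = 6.642

p̂₁ = 305/384 = 0.79427, p̂₂ = 65/132 = 0.49242.
Pooled p̂ = (305+65)/(384+132) = 370/516 = 0.71705.
Pooled SE = √[0.2028874·0.01017992] ≈ 0.045446.
z = (p̂₁ − p̂₂)/SE = (0.79427 − 0.49242)/0.045446 = 0.30185/0.045446 = 6.642.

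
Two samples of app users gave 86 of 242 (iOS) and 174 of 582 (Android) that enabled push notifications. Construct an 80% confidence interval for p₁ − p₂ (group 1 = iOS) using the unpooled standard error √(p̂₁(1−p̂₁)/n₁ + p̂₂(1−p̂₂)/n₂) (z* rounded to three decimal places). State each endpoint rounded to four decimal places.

p̂₁ = 86/242 = 0.35537, p̂₂ = 174/582 = 0.29897; p̂₁ − p̂₂ = 0.05640.
Unpooled SE = √(p̂₁(1−p̂₁)/n₁ + p̂₂(1−p̂₂)/n₂) = √(0.000946623 + 0.000360114) = 0.036149.
For 80% confidence, z* = 1.282. Margin of error = 0.04634.
CI: 0.05640 ± 0.04634 = (0.0101, 0.1027).

(0.0101, 0.1027)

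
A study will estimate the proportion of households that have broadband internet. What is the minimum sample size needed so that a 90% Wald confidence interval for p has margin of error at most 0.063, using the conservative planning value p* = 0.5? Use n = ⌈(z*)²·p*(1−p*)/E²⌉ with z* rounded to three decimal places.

n = 171

The 90% critical value is z* = 1.645.
p*(1−p*) = 0.2500.
(z*)²·p*(1−p*)/E² = 2.706025·0.2500/0.003969 = 170.448.
Rounding up, n = 171.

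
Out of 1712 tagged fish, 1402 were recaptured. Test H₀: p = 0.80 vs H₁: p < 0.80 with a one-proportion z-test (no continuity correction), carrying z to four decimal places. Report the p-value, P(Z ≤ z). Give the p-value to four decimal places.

p-value = 0.9749

Sample proportion p̂ = 1402/1712 = 0.81893.
SE₀ = √(0.80·0.20/1712) = 0.009667.
z = (p̂ − p₀)/SE = (1402/1712 − 0.80)/0.009667 ≈ 1.9576.
p-value = P(Z ≤ z) with z = 1.9576 → 0.9749.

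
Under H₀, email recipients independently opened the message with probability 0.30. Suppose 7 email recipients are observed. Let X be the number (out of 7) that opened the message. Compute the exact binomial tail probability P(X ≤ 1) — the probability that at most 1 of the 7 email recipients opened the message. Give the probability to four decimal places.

X ~ Binomial(n=7, p=0.30).
P(X ≤ 1) = C(7,0)·0.30^0·0.70^7 + C(7,1)·0.30^1·0.70^6.
= 0.082354 + 0.247063 = 0.3294.

P = 0.3294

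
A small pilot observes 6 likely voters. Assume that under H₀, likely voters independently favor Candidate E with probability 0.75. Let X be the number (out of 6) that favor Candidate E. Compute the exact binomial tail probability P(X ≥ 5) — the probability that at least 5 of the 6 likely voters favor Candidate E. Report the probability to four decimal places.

P = 0.5339

X is binomial with n = 6 and p = 0.75.
P(X ≥ 5) = C(6,5)·0.75^5·0.25^1 + C(6,6)·0.75^6·0.25^0.
= 0.355957 + 0.177979 = 0.5339.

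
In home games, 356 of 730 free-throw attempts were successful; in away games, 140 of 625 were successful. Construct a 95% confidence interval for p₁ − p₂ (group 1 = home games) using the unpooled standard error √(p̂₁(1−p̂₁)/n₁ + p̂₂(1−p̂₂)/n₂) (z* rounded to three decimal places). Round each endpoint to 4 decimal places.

p̂₁ = 356/730 = 0.48767, p̂₂ = 140/625 = 0.22400; p̂₁ − p̂₂ = 0.26367.
Unpooled SE = √(p̂₁(1−p̂₁)/n₁ + p̂₂(1−p̂₂)/n₂) = √(0.000342258 + 0.000278118) = 0.024907.
The 95% critical value is z* = 1.960. Margin = 1.960·0.024907 = 0.04882.
So the interval runs from 0.2149 to 0.3125.

(0.2149, 0.3125)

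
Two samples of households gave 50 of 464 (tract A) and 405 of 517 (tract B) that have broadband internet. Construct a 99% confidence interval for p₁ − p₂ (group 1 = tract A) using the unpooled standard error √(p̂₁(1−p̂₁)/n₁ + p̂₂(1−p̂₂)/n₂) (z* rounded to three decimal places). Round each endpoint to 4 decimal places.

p̂₁ = 50/464 = 0.10776, p̂₂ = 405/517 = 0.78337; p̂₁ − p̂₂ = -0.67561.
SE = √(0.000207213 + 0.000328247) = √0.000535460 = 0.023140.
z* = 2.576 at the 99% level. Margin of error = 0.05961.
So the interval runs from -0.7352 to -0.6160.

(-0.7352, -0.6160)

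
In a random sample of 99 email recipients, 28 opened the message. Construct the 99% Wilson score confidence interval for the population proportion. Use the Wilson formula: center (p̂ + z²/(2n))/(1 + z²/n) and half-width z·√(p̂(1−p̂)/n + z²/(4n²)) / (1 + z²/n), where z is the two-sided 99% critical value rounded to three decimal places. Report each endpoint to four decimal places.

(0.1828, 0.4102)

p̂ = 28/99 = 0.28283; z = 2.576, so z² = 6.635776.
1 + z²/n = 1.067028.
Center = (0.28283 + 0.033514)/1.067028 = 0.29647.
Radicand: p̂(1−p̂)/n + z²/(4n²) = 0.002048853 + 0.000169263 = 0.002218116.
Half-width = 2.576·√0.002218116/1.067028 = 0.11370.
Interval: 0.29647 ± 0.11370 → (0.1828, 0.4102).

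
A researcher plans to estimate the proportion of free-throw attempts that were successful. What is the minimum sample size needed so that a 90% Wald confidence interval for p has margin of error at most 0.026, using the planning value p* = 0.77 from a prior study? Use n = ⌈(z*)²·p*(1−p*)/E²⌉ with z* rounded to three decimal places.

z* = 1.645 at the 90% level.
p*(1−p*) = 0.1771.
Required n before rounding: 2.706025 × 0.1771 / 0.026² = 708.931.
Rounding up, n = 709.

n = 709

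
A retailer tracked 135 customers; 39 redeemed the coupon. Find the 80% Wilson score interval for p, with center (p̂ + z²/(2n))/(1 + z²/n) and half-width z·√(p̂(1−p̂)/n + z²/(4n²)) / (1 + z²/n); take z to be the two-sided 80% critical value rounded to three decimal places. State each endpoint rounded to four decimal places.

(0.2417, 0.3412)

p̂ = 39/135 = 0.28889; z = 1.282, so z² = 1.643524.
Denominator 1 + z²/n = 1 + 1.643524/135 = 1.012174.
Center = (0.28889 + 0.006087)/1.012174 = 0.29143.
Radicand: p̂(1−p̂)/n + z²/(4n²) = 0.001521719 + 0.000022545 = 0.001544264.
Half-width = z·√(radicand)/denom = 1.282·0.039297/1.012174 = 0.04977.
So the interval runs from 0.2417 to 0.3412.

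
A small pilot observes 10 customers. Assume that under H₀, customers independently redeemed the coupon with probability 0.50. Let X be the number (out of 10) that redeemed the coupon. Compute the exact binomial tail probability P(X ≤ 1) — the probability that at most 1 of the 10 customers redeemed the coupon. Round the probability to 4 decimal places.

P = 0.0107

X ~ Binomial(n=10, p=0.50).
P(X ≤ 1) = C(10,0)·0.50^0·0.50^10 + C(10,1)·0.50^1·0.50^9.
= 0.000977 + 0.009766 = 0.0107.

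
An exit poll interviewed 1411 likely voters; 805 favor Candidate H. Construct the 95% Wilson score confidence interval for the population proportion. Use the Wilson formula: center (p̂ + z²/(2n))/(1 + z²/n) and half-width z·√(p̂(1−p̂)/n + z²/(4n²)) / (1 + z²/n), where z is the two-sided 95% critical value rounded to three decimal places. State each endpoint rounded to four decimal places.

(0.5445, 0.5961)

p̂ = 805/1411 = 0.57052; z = 1.960, so z² = 3.841600.
Denominator 1 + z²/n = 1 + 3.841600/1411 = 1.002723.
Adjusted center: (0.57052 + z²/(2n))/1.002723 = 0.57033.
Radicand: p̂(1−p̂)/n + z²/(4n²) = 0.000173655 + 0.000000482 = 0.000174137.
Half-width = 1.960·√0.000174137/1.002723 = 0.02579.
CI: 0.57033 ± 0.02579 = (0.5445, 0.5961).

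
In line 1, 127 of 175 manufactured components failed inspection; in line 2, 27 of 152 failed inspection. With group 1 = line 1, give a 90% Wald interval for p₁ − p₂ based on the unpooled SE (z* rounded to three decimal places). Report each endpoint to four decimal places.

p̂₁ = 127/175 = 0.72571, p̂₂ = 27/152 = 0.17763; p̂₁ − p̂₂ = 0.54808.
SE = √(0.001137446 + 0.000961043) = √0.002098489 = 0.045809.
The 90% critical value is z* = 1.645. Margin of error = 0.07536.
CI: 0.54808 ± 0.07536 = (0.4727, 0.6234).

(0.4727, 0.6234)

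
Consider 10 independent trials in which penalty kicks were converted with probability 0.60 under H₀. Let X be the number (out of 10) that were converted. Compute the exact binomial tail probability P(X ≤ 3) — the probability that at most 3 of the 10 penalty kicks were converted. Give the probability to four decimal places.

P = 0.0548

X is binomial with n = 10 and p = 0.60.
P(X ≤ 3) = C(10,0)·0.60^0·0.40^10 + C(10,1)·0.60^1·0.40^9 + C(10,2)·0.60^2·0.40^8 + C(10,3)·0.60^3·0.40^7.
= 0.000105 + 0.001573 + 0.010617 + 0.042467 = 0.0548.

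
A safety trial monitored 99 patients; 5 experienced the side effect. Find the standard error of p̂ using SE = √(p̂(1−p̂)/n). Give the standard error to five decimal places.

SE = 0.02201

Sample proportion p̂ = 5/99 = 0.05051.
p̂(1−p̂) = 0.05051·0.94949 = 0.047959.
SE = √(0.047959/99) = √0.000484434 = 0.02201.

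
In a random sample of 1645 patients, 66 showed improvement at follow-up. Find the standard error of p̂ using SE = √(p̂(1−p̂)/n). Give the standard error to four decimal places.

p̂ = 66/1645 = 0.04012.
p̂(1−p̂) = 0.04012·0.95988 = 0.038510.
Dividing by n and taking the root: √0.000023410 = 0.0048.

SE = 0.0048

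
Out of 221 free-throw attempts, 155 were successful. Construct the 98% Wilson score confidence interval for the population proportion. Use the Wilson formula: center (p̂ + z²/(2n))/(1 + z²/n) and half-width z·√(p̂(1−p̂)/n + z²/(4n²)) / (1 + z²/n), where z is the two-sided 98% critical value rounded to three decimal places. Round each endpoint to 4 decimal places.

(0.6256, 0.7675)

Here p̂ = 155/221 = 0.70136 and z = 2.326 (z² = 5.410276).
Denominator 1 + z²/n = 1 + 5.410276/221 = 1.024481.
Center = (0.70136 + 0.012240)/1.024481 = 0.69655.
Radicand: p̂(1−p̂)/n + z²/(4n²) = 0.000947761 + 0.000027693 = 0.000975454.
Half-width = z·√(radicand)/denom = 2.326·0.031232/1.024481 = 0.07091.
Interval: 0.69655 ± 0.07091 → (0.6256, 0.7675).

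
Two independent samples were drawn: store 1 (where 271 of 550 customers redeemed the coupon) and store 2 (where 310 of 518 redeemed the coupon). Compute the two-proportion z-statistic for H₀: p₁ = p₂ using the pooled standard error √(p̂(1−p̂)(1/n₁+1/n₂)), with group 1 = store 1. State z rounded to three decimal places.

z = -3.467

p̂₁ = 271/550 = 0.49273, p̂₂ = 310/518 = 0.59846.
Pooling: p̂ = 581/1068 = 0.54401.
SE = √[p̂(1−p̂)(1/n₁+1/n₂)] = √[0.54401·0.45599·(1/550+1/518)] ≈ 0.030494.
z = -0.10573/0.030494 = -3.467.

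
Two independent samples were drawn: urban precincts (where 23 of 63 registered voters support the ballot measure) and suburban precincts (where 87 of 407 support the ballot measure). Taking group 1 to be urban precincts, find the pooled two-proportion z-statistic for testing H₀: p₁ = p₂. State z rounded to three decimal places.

Sample proportions: p̂₁ = 23/63 = 0.36508 and p̂₂ = 87/407 = 0.21376.
Pooled p̂ = (23+87)/(63+407) = 110/470 = 0.23404.
Pooled SE = √[0.1792666·0.01833002] ≈ 0.057323.
z = 0.15132/0.057323 = 2.640.

z = 2.640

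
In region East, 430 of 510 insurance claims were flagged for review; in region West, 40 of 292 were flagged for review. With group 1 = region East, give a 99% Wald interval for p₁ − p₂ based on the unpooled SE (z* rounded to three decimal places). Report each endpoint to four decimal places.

(0.6398, 0.7725)

p̂₁ = 0.84314, p̂₂ = 0.13699, so the observed difference is 0.70615.
SE = √(0.000259327 + 0.000404867) = √0.000664194 = 0.025772.
For 99% confidence, z* = 2.576. Margin = 2.576·0.025772 = 0.06639.
So the interval runs from 0.6398 to 0.7725.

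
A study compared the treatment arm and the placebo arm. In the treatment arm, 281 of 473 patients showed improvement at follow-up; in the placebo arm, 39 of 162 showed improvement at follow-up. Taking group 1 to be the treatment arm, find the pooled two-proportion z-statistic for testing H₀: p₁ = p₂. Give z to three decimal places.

Sample proportions: p̂₁ = 281/473 = 0.59408 and p̂₂ = 39/162 = 0.24074.
Pooled p̂ = (281+39)/(473+162) = 320/635 = 0.50394.
SE = √[p̂(1−p̂)(1/n₁+1/n₂)] = √[0.50394·0.49606·(1/473+1/162)] ≈ 0.045515.
z = 0.35334/0.045515 = 7.763.

z = 7.763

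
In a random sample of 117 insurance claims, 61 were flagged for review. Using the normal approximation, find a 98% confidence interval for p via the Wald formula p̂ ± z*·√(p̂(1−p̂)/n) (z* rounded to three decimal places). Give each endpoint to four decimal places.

(0.4139, 0.6288)

p̂ = 61/117 = 0.52137.
Standard error of p̂: √(0.249543/117) = √0.002132850 = 0.046183.
For 98% confidence, z* = 2.326.
Margin of error: 2.326 × 0.046183 = 0.10742.
Interval: 0.52137 ± 0.10742 → (0.4139, 0.6288).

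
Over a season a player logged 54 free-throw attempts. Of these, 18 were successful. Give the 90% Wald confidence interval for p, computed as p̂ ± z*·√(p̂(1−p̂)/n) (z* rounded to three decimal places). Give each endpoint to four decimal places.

Sample proportion p̂ = 18/54 = 0.33333.
Standard error of p̂: √(0.222222/54) = √0.004115226 = 0.064150.
The 90% critical value is z* = 1.645.
Margin = 1.645·0.064150 = 0.10553.
CI: 0.33333 ± 0.10553 = (0.2278, 0.4389).

(0.2278, 0.4389)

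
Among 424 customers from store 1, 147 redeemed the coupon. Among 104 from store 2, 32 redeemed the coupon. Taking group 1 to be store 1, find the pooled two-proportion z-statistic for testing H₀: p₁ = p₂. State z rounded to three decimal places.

Sample proportions: p̂₁ = 147/424 = 0.34670 and p̂₂ = 32/104 = 0.30769.
Pooled p̂ = (147+32)/(424+104) = 179/528 = 0.33902.
SE = √[p̂(1−p̂)(1/n₁+1/n₂)] = √[0.33902·0.66098·(1/424+1/104)] ≈ 0.051799.
z = 0.03901/0.051799 = 0.753.

z = 0.753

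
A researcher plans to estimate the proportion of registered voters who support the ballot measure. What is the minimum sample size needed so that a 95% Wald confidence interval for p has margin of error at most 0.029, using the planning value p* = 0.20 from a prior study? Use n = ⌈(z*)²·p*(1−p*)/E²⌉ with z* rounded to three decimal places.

n = 731

The 95% critical value is z* = 1.960.
p*(1−p*) = 0.1600.
(z*)²·p*(1−p*)/E² = 3.841600·0.1600/0.000841 = 730.863.
⌈730.863⌉ = 731.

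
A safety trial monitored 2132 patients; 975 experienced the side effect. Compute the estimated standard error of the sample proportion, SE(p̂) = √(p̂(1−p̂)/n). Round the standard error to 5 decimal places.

Sample proportion p̂ = 975/2132 = 0.45732.
p̂(1−p̂) = 0.248178.
SE = √(0.248178/2132) = √0.000116406 = 0.01079.

SE = 0.01079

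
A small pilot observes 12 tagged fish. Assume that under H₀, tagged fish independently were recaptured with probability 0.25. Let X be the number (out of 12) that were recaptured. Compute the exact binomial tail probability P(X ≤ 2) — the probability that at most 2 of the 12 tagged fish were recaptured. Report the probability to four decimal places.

P = 0.3907

X ~ Binomial(n=12, p=0.25).
P(X ≤ 2) = C(12,0)·0.25^0·0.75^12 + C(12,1)·0.25^1·0.75^11 + C(12,2)·0.25^2·0.75^10.
= 0.031676 + 0.126705 + 0.232293 = 0.3907.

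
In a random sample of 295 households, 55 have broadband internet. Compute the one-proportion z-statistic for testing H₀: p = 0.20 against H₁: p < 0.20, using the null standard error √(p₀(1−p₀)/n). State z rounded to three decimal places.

The sample proportion is 55/295 = 0.18644.
SE₀ = √(0.20·0.80/295) = 0.023289.
z = (p̂ − p₀)/SE = (0.18644 − 0.20)/0.023289 = -0.582.

z = -0.582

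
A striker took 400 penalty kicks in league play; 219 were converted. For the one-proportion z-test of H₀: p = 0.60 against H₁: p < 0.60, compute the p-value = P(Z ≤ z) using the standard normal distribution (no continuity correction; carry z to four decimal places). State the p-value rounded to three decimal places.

The sample proportion is 219/400 = 0.54750.
Null standard error: √(0.60·0.40/400) = √0.000600000 = 0.024495.
z = (p̂ − p₀)/SE = (219/400 − 0.60)/0.024495 ≈ -2.1433.
p-value = P(Z ≤ z) with z = -2.1433 → 0.016.

p-value = 0.016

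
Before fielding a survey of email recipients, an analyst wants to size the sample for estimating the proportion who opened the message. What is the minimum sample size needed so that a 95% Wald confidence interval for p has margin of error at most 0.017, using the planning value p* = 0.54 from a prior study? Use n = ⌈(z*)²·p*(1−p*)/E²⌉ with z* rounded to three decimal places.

n = 3302

z* = 1.960 at the 95% level.
p*(1−p*) = 0.2484.
(z*)²·p*(1−p*)/E² = 3.841600·0.2484/0.000289 = 3301.915.
⌈3301.915⌉ = 3302.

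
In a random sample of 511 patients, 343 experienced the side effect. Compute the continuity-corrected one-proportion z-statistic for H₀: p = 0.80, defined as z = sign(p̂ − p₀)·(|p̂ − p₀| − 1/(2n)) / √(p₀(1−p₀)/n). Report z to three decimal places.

The sample proportion is 343/511 = 0.67123. p̂ − p₀ = -0.128767.
1/(2n) = 0.000978.
Corrected numerator: |-0.128767| − 0.000978 = 0.127789.
Under H₀, SE = √(p₀(1−p₀)/n) = √(0.80·0.20/511) = √0.000313112 = 0.017695.
z = −0.127789/0.017695 = -7.222.

z = -7.222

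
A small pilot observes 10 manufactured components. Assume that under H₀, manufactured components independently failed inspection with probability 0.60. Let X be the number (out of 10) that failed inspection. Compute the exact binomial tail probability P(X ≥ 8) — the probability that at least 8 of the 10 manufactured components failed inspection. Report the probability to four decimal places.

X ~ Binomial(n=10, p=0.60).
P(X ≥ 8) = C(10,8)·0.60^8·0.40^2 + C(10,9)·0.60^9·0.40^1 + C(10,10)·0.60^10·0.40^0.
= 0.120932 + 0.040311 + 0.006047 = 0.1673.

P = 0.1673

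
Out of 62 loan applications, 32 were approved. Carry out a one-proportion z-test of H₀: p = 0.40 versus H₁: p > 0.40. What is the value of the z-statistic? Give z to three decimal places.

The sample proportion is 32/62 = 0.51613.
SE₀ = √(0.40·0.60/62) = 0.062217.
z = (p̂ − p₀)/SE = (0.51613 − 0.40)/0.062217 = 1.867.

z = 1.867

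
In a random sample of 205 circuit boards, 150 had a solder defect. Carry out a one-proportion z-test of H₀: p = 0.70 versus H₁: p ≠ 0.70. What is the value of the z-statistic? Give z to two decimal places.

z = 0.99

Sample proportion p̂ = 150/205 = 0.73171.
Under H₀, SE = √(p₀(1−p₀)/n) = √(0.70·0.30/205) = √0.001024390 = 0.032006.
Test statistic: z = 0.03171/0.032006 = 0.99.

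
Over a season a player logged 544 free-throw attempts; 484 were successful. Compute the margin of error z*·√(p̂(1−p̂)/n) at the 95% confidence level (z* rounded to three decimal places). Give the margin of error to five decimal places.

ME = 0.02632

p̂ = 484/544 = 0.88971.
SE(p̂) = √(0.88971·0.11029/544) = 0.013431.
z* = 1.960 at the 95% level.
So ME = 0.02632.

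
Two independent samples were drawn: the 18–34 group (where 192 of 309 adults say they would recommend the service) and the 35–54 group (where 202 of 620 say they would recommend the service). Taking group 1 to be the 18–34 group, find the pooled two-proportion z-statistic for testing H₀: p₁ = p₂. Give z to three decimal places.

z = 8.588

p̂₁ = 192/309 = 0.62136, p̂₂ = 202/620 = 0.32581.
Pooling: p̂ = 394/929 = 0.42411.
Pooled SE = √[0.2442410·0.00484915] ≈ 0.034415.
z = (p̂₁ − p̂₂)/SE = (0.62136 − 0.32581)/0.034415 = 0.29555/0.034415 = 8.588.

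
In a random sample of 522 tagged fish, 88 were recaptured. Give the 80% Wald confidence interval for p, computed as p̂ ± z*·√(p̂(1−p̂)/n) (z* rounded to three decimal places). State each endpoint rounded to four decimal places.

The sample proportion is 88/522 = 0.16858.
Standard error of p̂: √(0.140162/522) = √0.000268510 = 0.016386.
z* = 1.282 at the 80% level.
Margin = 1.282·0.016386 = 0.02101.
So the interval runs from 0.1476 to 0.1896.

(0.1476, 0.1896)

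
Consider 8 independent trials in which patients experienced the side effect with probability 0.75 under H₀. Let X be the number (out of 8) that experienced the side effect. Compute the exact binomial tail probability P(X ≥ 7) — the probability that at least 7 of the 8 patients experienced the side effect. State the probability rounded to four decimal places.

P = 0.3671

X is binomial with n = 8 and p = 0.75.
P(X ≥ 7) = C(8,7)·0.75^7·0.25^1 + C(8,8)·0.75^8·0.25^0.
= 0.266968 + 0.100113 = 0.3671.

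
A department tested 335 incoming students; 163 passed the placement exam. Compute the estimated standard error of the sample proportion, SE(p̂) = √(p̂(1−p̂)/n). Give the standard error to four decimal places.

With x = 163 successes in n = 335, p̂ = 0.48657.
p̂(1−p̂) = 0.249820.
SE = √(0.249820/335) = 0.0273.

SE = 0.0273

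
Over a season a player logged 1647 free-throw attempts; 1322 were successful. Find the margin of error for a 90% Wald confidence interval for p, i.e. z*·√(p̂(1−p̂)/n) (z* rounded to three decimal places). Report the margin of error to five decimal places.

The sample proportion is 1322/1647 = 0.80267.
Standard error of p̂: √(0.158390/1647) = √0.000096169 = 0.009807.
z* = 1.645 at the 90% level.
ME = 1.645·0.009807 = 0.01613.

ME = 0.01613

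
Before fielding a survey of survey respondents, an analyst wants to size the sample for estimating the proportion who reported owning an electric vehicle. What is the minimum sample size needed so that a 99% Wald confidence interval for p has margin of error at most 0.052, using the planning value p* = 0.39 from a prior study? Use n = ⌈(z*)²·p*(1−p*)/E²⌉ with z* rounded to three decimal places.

For 99% confidence, z* = 2.576.
p*(1−p*) = 0.2379.
(z*)²·p*(1−p*)/E² = 6.635776·0.2379/0.002704 = 583.821.
Rounding up, n = 584.

n = 584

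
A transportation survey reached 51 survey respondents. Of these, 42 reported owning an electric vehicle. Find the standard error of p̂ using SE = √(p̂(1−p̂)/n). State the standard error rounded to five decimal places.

SE = 0.05338

p̂ = 42/51 = 0.82353.
p̂(1−p̂) = 0.82353·0.17647 = 0.145328.
SE = √(0.145328/51) = √0.002849569 = 0.05338.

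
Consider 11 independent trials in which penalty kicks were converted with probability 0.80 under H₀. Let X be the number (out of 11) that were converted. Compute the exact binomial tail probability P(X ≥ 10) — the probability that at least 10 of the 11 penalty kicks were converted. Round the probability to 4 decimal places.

X ~ Binomial(n=11, p=0.80).
P(X ≥ 10) = C(11,10)·0.80^10·0.20^1 + C(11,11)·0.80^11·0.20^0.
= 0.236223 + 0.085899 = 0.3221.

P = 0.3221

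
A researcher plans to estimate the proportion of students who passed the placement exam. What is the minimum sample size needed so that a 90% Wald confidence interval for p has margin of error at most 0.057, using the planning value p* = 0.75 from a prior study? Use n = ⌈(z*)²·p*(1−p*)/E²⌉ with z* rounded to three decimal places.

z* = 1.645 at the 90% level.
p*(1−p*) = 0.75·0.25 = 0.1875.
(z*)²·p*(1−p*)/E² = 2.706025·0.1875/0.003249 = 156.165.
⌈156.165⌉ = 157.

n = 157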